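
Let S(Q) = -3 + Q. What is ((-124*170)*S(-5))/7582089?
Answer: 168640/7582089 ≈ 0.022242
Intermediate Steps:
((-124*170)*S(-5))/7582089 = ((-124*170)*(-3 - 5))/7582089 = -21080*(-8)*(1/7582089) = 168640*(1/7582089) = 168640/7582089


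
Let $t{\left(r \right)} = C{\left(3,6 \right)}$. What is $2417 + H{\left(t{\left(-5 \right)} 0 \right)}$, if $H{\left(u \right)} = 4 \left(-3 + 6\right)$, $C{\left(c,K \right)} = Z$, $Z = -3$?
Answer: $2429$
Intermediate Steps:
$C{\left(c,K \right)} = -3$
$t{\left(r \right)} = -3$
$H{\left(u \right)} = 12$ ($H{\left(u \right)} = 4 \cdot 3 = 12$)
$2417 + H{\left(t{\left(-5 \right)} 0 \right)} = 2417 + 12 = 2429$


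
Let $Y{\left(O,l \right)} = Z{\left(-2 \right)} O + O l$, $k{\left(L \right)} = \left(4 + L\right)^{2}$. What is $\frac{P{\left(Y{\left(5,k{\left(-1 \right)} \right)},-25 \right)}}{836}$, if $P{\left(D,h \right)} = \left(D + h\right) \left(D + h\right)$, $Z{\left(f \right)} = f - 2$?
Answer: $0$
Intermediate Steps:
$Z{\left(f \right)} = -2 + f$ ($Z{\left(f \right)} = f - 2 = -2 + f$)
$Y{\left(O,l \right)} = - 4 O + O l$ ($Y{\left(O,l \right)} = \left(-2 - 2\right) O + O l = - 4 O + O l$)
$P{\left(D,h \right)} = \left(D + h\right)^{2}$
$\frac{P{\left(Y{\left(5,k{\left(-1 \right)} \right)},-25 \right)}}{836} = \frac{\left(5 \left(-4 + \left(4 - 1\right)^{2}\right) - 25\right)^{2}}{836} = \left(5 \left(-4 + 3^{2}\right) - 25\right)^{2} \cdot \frac{1}{836} = \left(5 \left(-4 + 9\right) - 25\right)^{2} \cdot \frac{1}{836} = \left(5 \cdot 5 - 25\right)^{2} \cdot \frac{1}{836} = \left(25 - 25\right)^{2} \cdot \frac{1}{836} = 0^{2} \cdot \frac{1}{836} = 0 \cdot \frac{1}{836} = 0$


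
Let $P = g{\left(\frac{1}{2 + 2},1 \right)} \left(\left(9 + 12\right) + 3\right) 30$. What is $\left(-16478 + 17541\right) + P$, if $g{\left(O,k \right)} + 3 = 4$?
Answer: $1783$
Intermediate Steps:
$g{\left(O,k \right)} = 1$ ($g{\left(O,k \right)} = -3 + 4 = 1$)
$P = 720$ ($P = 1 \left(\left(9 + 12\right) + 3\right) 30 = 1 \left(21 + 3\right) 30 = 1 \cdot 24 \cdot 30 = 24 \cdot 30 = 720$)
$\left(-16478 + 17541\right) + P = \left(-16478 + 17541\right) + 720 = 1063 + 720 = 1783$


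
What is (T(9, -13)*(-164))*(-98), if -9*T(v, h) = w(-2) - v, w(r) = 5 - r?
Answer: 32144/9 ≈ 3571.6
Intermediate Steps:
T(v, h) = -7/9 + v/9 (T(v, h) = -((5 - 1*(-2)) - v)/9 = -((5 + 2) - v)/9 = -(7 - v)/9 = -7/9 + v/9)
(T(9, -13)*(-164))*(-98) = ((-7/9 + (1/9)*9)*(-164))*(-98) = ((-7/9 + 1)*(-164))*(-98) = ((2/9)*(-164))*(-98) = -328/9*(-98) = 32144/9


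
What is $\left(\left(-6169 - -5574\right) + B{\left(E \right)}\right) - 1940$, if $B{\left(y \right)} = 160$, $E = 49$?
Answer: $-2375$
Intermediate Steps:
$\left(\left(-6169 - -5574\right) + B{\left(E \right)}\right) - 1940 = \left(\left(-6169 - -5574\right) + 160\right) - 1940 = \left(\left(-6169 + 5574\right) + 160\right) - 1940 = \left(-595 + 160\right) - 1940 = -435 - 1940 = -2375$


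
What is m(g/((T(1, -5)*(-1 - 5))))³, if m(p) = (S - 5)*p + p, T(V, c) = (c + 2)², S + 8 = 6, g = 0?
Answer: 0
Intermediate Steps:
S = -2 (S = -8 + 6 = -2)
T(V, c) = (2 + c)²
m(p) = -6*p (m(p) = (-2 - 5)*p + p = -7*p + p = -6*p)
m(g/((T(1, -5)*(-1 - 5))))³ = (-0/((2 - 5)²*(-1 - 5)))³ = (-0/((-3)²*(-6)))³ = (-0/(9*(-6)))³ = (-0/(-54))³ = (-0*(-1)/54)³ = (-6*0)³ = 0³ = 0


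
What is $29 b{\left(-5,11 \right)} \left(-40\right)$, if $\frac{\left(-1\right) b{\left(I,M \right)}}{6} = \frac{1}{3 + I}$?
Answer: $-3480$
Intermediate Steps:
$b{\left(I,M \right)} = - \frac{6}{3 + I}$
$29 b{\left(-5,11 \right)} \left(-40\right) = 29 \left(- \frac{6}{3 - 5}\right) \left(-40\right) = 29 \left(- \frac{6}{-2}\right) \left(-40\right) = 29 \left(\left(-6\right) \left(- \frac{1}{2}\right)\right) \left(-40\right) = 29 \cdot 3 \left(-40\right) = 87 \left(-40\right) = -3480$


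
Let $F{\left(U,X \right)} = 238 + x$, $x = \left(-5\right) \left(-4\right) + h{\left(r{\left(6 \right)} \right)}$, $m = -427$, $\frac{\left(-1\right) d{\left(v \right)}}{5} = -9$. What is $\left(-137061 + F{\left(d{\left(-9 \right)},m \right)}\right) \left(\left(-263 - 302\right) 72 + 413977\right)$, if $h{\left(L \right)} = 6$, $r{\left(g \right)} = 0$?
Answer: $-51065909709$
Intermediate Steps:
$d{\left(v \right)} = 45$ ($d{\left(v \right)} = \left(-5\right) \left(-9\right) = 45$)
$x = 26$ ($x = \left(-5\right) \left(-4\right) + 6 = 20 + 6 = 26$)
$F{\left(U,X \right)} = 264$ ($F{\left(U,X \right)} = 238 + 26 = 264$)
$\left(-137061 + F{\left(d{\left(-9 \right)},m \right)}\right) \left(\left(-263 - 302\right) 72 + 413977\right) = \left(-137061 + 264\right) \left(\left(-263 - 302\right) 72 + 413977\right) = - 136797 \left(\left(-565\right) 72 + 413977\right) = - 136797 \left(-40680 + 413977\right) = \left(-136797\right) 373297 = -51065909709$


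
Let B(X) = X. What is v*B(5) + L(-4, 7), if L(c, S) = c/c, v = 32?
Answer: 161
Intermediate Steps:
L(c, S) = 1
v*B(5) + L(-4, 7) = 32*5 + 1 = 160 + 1 = 161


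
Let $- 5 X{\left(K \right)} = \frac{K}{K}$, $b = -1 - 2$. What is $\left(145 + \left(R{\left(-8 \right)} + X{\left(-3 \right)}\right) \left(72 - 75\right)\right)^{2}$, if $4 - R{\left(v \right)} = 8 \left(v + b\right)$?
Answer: $\frac{425104}{25} \approx 17004.0$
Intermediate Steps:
$b = -3$ ($b = -1 - 2 = -3$)
$X{\left(K \right)} = - \frac{1}{5}$ ($X{\left(K \right)} = - \frac{K \frac{1}{K}}{5} = \left(- \frac{1}{5}\right) 1 = - \frac{1}{5}$)
$R{\left(v \right)} = 28 - 8 v$ ($R{\left(v \right)} = 4 - 8 \left(v - 3\right) = 4 - 8 \left(-3 + v\right) = 4 - \left(-24 + 8 v\right) = 28 - 8 v$)
$\left(145 + \left(R{\left(-8 \right)} + X{\left(-3 \right)}\right) \left(72 - 75\right)\right)^{2} = \left(145 + \left(\left(28 - -64\right) - \frac{1}{5}\right) \left(72 - 75\right)\right)^{2} = \left(145 + \left(\left(28 + 64\right) - \frac{1}{5}\right) \left(-3\right)\right)^{2} = \left(145 + \left(92 - \frac{1}{5}\right) \left(-3\right)\right)^{2} = \left(145 + \frac{459}{5} \left(-3\right)\right)^{2} = \left(145 - \frac{1377}{5}\right)^{2} = \left(- \frac{652}{5}\right)^{2} = \frac{425104}{25}$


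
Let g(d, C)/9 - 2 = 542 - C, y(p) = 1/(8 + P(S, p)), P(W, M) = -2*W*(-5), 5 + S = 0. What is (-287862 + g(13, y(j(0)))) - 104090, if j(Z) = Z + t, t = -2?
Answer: -5418781/14 ≈ -3.8706e+5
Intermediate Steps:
S = -5 (S = -5 + 0 = -5)
P(W, M) = 10*W
j(Z) = -2 + Z (j(Z) = Z - 2 = -2 + Z)
y(p) = -1/42 (y(p) = 1/(8 + 10*(-5)) = 1/(8 - 50) = 1/(-42) = -1/42)
g(d, C) = 4896 - 9*C (g(d, C) = 18 + 9*(542 - C) = 18 + (4878 - 9*C) = 4896 - 9*C)
(-287862 + g(13, y(j(0)))) - 104090 = (-287862 + (4896 - 9*(-1/42))) - 104090 = (-287862 + (4896 + 3/14)) - 104090 = (-287862 + 68547/14) - 104090 = -3961521/14 - 104090 = -5418781/14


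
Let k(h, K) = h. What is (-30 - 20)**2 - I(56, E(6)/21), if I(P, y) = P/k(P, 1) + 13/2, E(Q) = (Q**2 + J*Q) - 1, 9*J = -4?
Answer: 4985/2 ≈ 2492.5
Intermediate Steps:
J = -4/9 (J = (1/9)*(-4) = -4/9 ≈ -0.44444)
E(Q) = -1 + Q**2 - 4*Q/9 (E(Q) = (Q**2 - 4*Q/9) - 1 = -1 + Q**2 - 4*Q/9)
I(P, y) = 15/2 (I(P, y) = P/P + 13/2 = 1 + 13*(1/2) = 1 + 13/2 = 15/2)
(-30 - 20)**2 - I(56, E(6)/21) = (-30 - 20)**2 - 1*15/2 = (-50)**2 - 15/2 = 2500 - 15/2 = 4985/2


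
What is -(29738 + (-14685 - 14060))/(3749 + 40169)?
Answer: -993/43918 ≈ -0.022610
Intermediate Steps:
-(29738 + (-14685 - 14060))/(3749 + 40169) = -(29738 - 28745)/43918 = -993/43918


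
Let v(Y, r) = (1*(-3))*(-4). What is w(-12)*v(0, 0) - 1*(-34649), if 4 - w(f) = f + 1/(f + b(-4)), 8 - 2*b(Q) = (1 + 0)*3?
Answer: 662003/19 ≈ 34842.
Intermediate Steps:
b(Q) = 5/2 (b(Q) = 4 - (1 + 0)*3/2 = 4 - 3/2 = 5/2)
v(Y, r) = 12 (v(Y, r) = -3*(-4) = 12)
w(f) = 4 - f - 1/(5/2 + f) (w(f) = 4 - (f + 1/(f + 5/2)) = 4 - (f + 1/(5/2 + f)) = 4 + (-f - 1/(5/2 + f)) = 4 - f - 1/(5/2 + f))
w(-12)*v(0, 0) - 1*(-34649) = ((18 - 2*(-12)**2 + 3*(-12))/(5 + 2*(-12)))*12 - 1*(-34649) = ((18 - 2*144 - 36)/(5 - 24))*12 + 34649 = ((18 - 288 - 36)/(-19))*12 + 34649 = -1/19*(-306)*12 + 34649 = (306/19)*12 + 34649 = 3672/19 + 34649 = 662003/19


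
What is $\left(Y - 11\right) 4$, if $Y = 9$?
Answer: $-8$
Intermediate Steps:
$\left(Y - 11\right) 4 = \left(9 - 11\right) 4 = \left(-2\right) 4 = -8$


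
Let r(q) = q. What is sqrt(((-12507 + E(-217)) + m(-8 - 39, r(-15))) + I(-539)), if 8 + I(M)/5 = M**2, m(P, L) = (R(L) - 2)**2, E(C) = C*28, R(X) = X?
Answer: sqrt(1434271) ≈ 1197.6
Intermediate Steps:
E(C) = 28*C
m(P, L) = (-2 + L)**2 (m(P, L) = (L - 2)**2 = (-2 + L)**2)
I(M) = -40 + 5*M**2
sqrt(((-12507 + E(-217)) + m(-8 - 39, r(-15))) + I(-539)) = sqrt(((-12507 + 28*(-217)) + (-2 - 15)**2) + (-40 + 5*(-539)**2)) = sqrt(((-12507 - 6076) + (-17)**2) + (-40 + 5*290521)) = sqrt((-18583 + 289) + (-40 + 1452605)) = sqrt(-18294 + 1452565) = sqrt(1434271)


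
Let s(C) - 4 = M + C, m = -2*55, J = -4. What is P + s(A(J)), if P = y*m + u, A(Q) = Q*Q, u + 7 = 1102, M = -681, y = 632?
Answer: -69086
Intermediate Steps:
u = 1095 (u = -7 + 1102 = 1095)
m = -110
A(Q) = Q²
s(C) = -677 + C (s(C) = 4 + (-681 + C) = -677 + C)
P = -68425 (P = 632*(-110) + 1095 = -69520 + 1095 = -68425)
P + s(A(J)) = -68425 + (-677 + (-4)²) = -68425 + (-677 + 16) = -68425 - 661 = -69086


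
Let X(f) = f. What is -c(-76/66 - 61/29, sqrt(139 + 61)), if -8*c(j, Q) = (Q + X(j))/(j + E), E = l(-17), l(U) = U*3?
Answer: 3115/415376 - 4785*sqrt(2)/207688 ≈ -0.025083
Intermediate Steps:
l(U) = 3*U
E = -51 (E = 3*(-17) = -51)
c(j, Q) = -(Q + j)/(8*(-51 + j)) (c(j, Q) = -(Q + j)/(8*(j - 51)) = -(Q + j)/(8*(-51 + j)))
-c(-76/66 - 61/29, sqrt(139 + 61)) = -(-sqrt(139 + 61) - (-76/66 - 61/29))/(8*(-51 + (-76/66 - 61/29))) = -(-sqrt(200) - (-76*1/66 - 61*1/29))/(8*(-51 + (-76*1/66 - 61*1/29))) = -(-10*sqrt(2) - (-38/33 - 61/29))/(8*(-51 + (-38/33 - 61/29))) = -(-10*sqrt(2) - 1*(-3115/957))/(8*(-51 - 3115/957)) = -(-10*sqrt(2) + 3115/957)/(8*(-51922/957)) = -(-957)*(3115/957 - 10*sqrt(2))/(8*51922) = -(-3115/415376 + 4785*sqrt(2)/207688) = 3115/415376 - 4785*sqrt(2)/207688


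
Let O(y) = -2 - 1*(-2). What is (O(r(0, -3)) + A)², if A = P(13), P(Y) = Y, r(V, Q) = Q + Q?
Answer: 169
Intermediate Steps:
r(V, Q) = 2*Q
O(y) = 0 (O(y) = -2 + 2 = 0)
A = 13
(O(r(0, -3)) + A)² = (0 + 13)² = 13² = 169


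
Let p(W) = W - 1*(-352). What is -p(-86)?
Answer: -266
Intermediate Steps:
p(W) = 352 + W (p(W) = W + 352 = 352 + W)
-p(-86) = -(352 - 86) = -1*266 = -266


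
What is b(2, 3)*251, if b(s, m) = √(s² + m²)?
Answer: 251*√13 ≈ 904.99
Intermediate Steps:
b(s, m) = √(m² + s²)
b(2, 3)*251 = √(3² + 2²)*251 = √(9 + 4)*251 = √13*251 = 251*√13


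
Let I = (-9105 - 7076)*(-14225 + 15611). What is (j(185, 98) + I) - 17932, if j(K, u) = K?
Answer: -22444613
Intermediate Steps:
I = -22426866 (I = -16181*1386 = -22426866)
(j(185, 98) + I) - 17932 = (185 - 22426866) - 17932 = -22426681 - 17932 = -22444613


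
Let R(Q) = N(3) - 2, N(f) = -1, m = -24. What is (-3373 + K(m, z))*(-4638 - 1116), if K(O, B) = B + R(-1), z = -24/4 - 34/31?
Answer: 603456504/31 ≈ 1.9466e+7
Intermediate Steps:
R(Q) = -3 (R(Q) = -1 - 2 = -3)
z = -220/31 (z = -24*¼ - 34*1/31 = -6 - 34/31 = -220/31 ≈ -7.0968)
K(O, B) = -3 + B (K(O, B) = B - 3 = -3 + B)
(-3373 + K(m, z))*(-4638 - 1116) = (-3373 + (-3 - 220/31))*(-4638 - 1116) = (-3373 - 313/31)*(-5754) = -104876/31*(-5754) = 603456504/31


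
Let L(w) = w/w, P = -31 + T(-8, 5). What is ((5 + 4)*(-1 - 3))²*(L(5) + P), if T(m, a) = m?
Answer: -49248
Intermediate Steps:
P = -39 (P = -31 - 8 = -39)
L(w) = 1
((5 + 4)*(-1 - 3))²*(L(5) + P) = ((5 + 4)*(-1 - 3))²*(1 - 39) = (9*(-4))²*(-38) = (-36)²*(-38) = 1296*(-38) = -49248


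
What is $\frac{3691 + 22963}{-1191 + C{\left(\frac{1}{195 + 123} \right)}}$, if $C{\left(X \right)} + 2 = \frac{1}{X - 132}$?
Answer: $- \frac{1118801650}{50076493} \approx -22.342$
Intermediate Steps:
$C{\left(X \right)} = -2 + \frac{1}{-132 + X}$ ($C{\left(X \right)} = -2 + \frac{1}{X - 132} = -2 + \frac{1}{-132 + X}$)
$\frac{3691 + 22963}{-1191 + C{\left(\frac{1}{195 + 123} \right)}} = \frac{3691 + 22963}{-1191 + \frac{265 - \frac{2}{195 + 123}}{-132 + \frac{1}{195 + 123}}} = \frac{26654}{-1191 + \frac{265 - \frac{2}{318}}{-132 + \frac{1}{318}}} = \frac{26654}{-1191 + \frac{265 - \frac{1}{159}}{-132 + \frac{1}{318}}} = \frac{26654}{-1191 + \frac{265 - \frac{1}{159}}{- \frac{41975}{318}}} = \frac{26654}{-1191 - \frac{84268}{41975}} = \frac{26654}{- \frac{50076493}{41975}} = 26654 \left(- \frac{41975}{50076493}\right) = - \frac{1118801650}{50076493}$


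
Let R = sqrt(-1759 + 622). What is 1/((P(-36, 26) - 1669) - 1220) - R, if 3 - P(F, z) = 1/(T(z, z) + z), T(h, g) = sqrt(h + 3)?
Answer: -1867268/5389010485 - sqrt(29)/5389010485 - I*sqrt(1137) ≈ -0.0003465 - 33.719*I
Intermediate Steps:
T(h, g) = sqrt(3 + h)
P(F, z) = 3 - 1/(z + sqrt(3 + z)) (P(F, z) = 3 - 1/(sqrt(3 + z) + z) = 3 - 1/(z + sqrt(3 + z)))
R = I*sqrt(1137) (R = sqrt(-1137) = I*sqrt(1137) ≈ 33.719*I)
1/((P(-36, 26) - 1669) - 1220) - R = 1/(((-1 + 3*26 + 3*sqrt(3 + 26))/(26 + sqrt(3 + 26)) - 1669) - 1220) - I*sqrt(1137) = 1/(((-1 + 78 + 3*sqrt(29))/(26 + sqrt(29)) - 1669) - 1220) - I*sqrt(1137) = 1/(((77 + 3*sqrt(29))/(26 + sqrt(29)) - 1669) - 1220) - I*sqrt(1137) = 1/((-1669 + (77 + 3*sqrt(29))/(26 + sqrt(29))) - 1220) - I*sqrt(1137) = 1/(-2889 + (77 + 3*sqrt(29))/(26 + sqrt(29))) - I*sqrt(1137)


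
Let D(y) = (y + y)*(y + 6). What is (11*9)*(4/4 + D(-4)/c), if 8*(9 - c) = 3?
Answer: -1947/23 ≈ -84.652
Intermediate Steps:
D(y) = 2*y*(6 + y) (D(y) = (2*y)*(6 + y) = 2*y*(6 + y))
c = 69/8 (c = 9 - 1/8*3 = 9 - 3/8 = 69/8 ≈ 8.6250)
(11*9)*(4/4 + D(-4)/c) = (11*9)*(4/4 + (2*(-4)*(6 - 4))/(69/8)) = 99*(4*(1/4) + (2*(-4)*2)*(8/69)) = 99*(1 - 16*8/69) = 99*(1 - 128/69) = 99*(-59/69) = -1947/23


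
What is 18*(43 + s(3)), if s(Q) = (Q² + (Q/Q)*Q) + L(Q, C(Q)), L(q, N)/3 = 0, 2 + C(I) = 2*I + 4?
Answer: 990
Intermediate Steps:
C(I) = 2 + 2*I (C(I) = -2 + (2*I + 4) = -2 + (4 + 2*I) = 2 + 2*I)
L(q, N) = 0 (L(q, N) = 3*0 = 0)
s(Q) = Q + Q² (s(Q) = (Q² + (Q/Q)*Q) + 0 = (Q² + 1*Q) + 0 = (Q² + Q) + 0 = (Q + Q²) + 0 = Q + Q²)
18*(43 + s(3)) = 18*(43 + 3*(1 + 3)) = 18*(43 + 3*4) = 18*(43 + 12) = 18*55 = 990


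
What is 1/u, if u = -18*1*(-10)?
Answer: 1/180 ≈ 0.0055556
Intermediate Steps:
u = 180 (u = -18*(-10) = 180)
1/u = 1/180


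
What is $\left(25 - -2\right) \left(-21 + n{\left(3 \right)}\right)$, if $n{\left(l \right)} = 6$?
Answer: $-405$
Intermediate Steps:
$\left(25 - -2\right) \left(-21 + n{\left(3 \right)}\right) = \left(25 - -2\right) \left(-21 + 6\right) = \left(25 + 2\right) \left(-15\right) = 27 \left(-15\right) = -405$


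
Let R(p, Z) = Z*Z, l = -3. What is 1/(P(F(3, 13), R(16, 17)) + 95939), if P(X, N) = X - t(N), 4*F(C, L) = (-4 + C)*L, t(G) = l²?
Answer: 4/383707 ≈ 1.0425e-5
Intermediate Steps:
t(G) = 9 (t(G) = (-3)² = 9)
F(C, L) = L*(-4 + C)/4 (F(C, L) = ((-4 + C)*L)/4 = (L*(-4 + C))/4 = L*(-4 + C)/4)
R(p, Z) = Z²
P(X, N) = -9 + X (P(X, N) = X - 1*9 = X - 9 = -9 + X)
1/(P(F(3, 13), R(16, 17)) + 95939) = 1/((-9 + (¼)*13*(-4 + 3)) + 95939) = 1/((-9 + (¼)*13*(-1)) + 95939) = 1/((-9 - 13/4) + 95939) = 1/(-49/4 + 95939) = 1/(383707/4) = 4/383707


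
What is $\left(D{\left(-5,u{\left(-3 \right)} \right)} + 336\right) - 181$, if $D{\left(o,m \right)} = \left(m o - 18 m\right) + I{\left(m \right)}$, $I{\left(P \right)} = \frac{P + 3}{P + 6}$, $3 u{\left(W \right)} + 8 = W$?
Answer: $\frac{5020}{21} \approx 239.05$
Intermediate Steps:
$u{\left(W \right)} = - \frac{8}{3} + \frac{W}{3}$
$I{\left(P \right)} = \frac{3 + P}{6 + P}$
$D{\left(o,m \right)} = - 18 m + m o + \frac{3 + m}{6 + m}$ ($D{\left(o,m \right)} = \left(m o - 18 m\right) + \frac{3 + m}{6 + m} = \left(- 18 m + m o\right) + \frac{3 + m}{6 + m} = - 18 m + m o + \frac{3 + m}{6 + m}$)
$\left(D{\left(-5,u{\left(-3 \right)} \right)} + 336\right) - 181 = \left(\frac{3 + \left(- \frac{8}{3} + \frac{1}{3} \left(-3\right)\right) + \left(- \frac{8}{3} + \frac{1}{3} \left(-3\right)\right) \left(-18 - 5\right) \left(6 + \left(- \frac{8}{3} + \frac{1}{3} \left(-3\right)\right)\right)}{6 + \left(- \frac{8}{3} + \frac{1}{3} \left(-3\right)\right)} + 336\right) - 181 = \left(\frac{3 - \frac{11}{3} + \left(- \frac{8}{3} - 1\right) \left(-23\right) \left(6 - \frac{11}{3}\right)}{6 - \frac{11}{3}} + 336\right) - 181 = \left(\frac{3 - \frac{11}{3} - - \frac{253 \left(6 - \frac{11}{3}\right)}{3}}{6 - \frac{11}{3}} + 336\right) - 181 = \left(\frac{3 - \frac{11}{3} - \left(- \frac{253}{3}\right) \frac{7}{3}}{\frac{7}{3}} + 336\right) - 181 = \left(\frac{3 \left(3 - \frac{11}{3} + \frac{1771}{9}\right)}{7} + 336\right) - 181 = \left(\frac{3}{7} \cdot \frac{1765}{9} + 336\right) - 181 = \left(\frac{1765}{21} + 336\right) - 181 = \frac{8821}{21} - 181 = \frac{5020}{21}$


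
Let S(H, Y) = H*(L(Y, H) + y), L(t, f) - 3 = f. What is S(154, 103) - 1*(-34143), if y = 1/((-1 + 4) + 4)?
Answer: 58343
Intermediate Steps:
L(t, f) = 3 + f
y = ⅐ (y = 1/(3 + 4) = 1/7 = ⅐ ≈ 0.14286)
S(H, Y) = H*(22/7 + H) (S(H, Y) = H*((3 + H) + ⅐) = H*(22/7 + H))
S(154, 103) - 1*(-34143) = (⅐)*154*(22 + 7*154) - 1*(-34143) = (⅐)*154*(22 + 1078) + 34143 = (⅐)*154*1100 + 34143 = 24200 + 34143 = 58343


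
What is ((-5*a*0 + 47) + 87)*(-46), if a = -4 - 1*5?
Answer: -6164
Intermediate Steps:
a = -9 (a = -4 - 5 = -9)
((-5*a*0 + 47) + 87)*(-46) = ((-5*(-9)*0 + 47) + 87)*(-46) = ((45*0 + 47) + 87)*(-46) = ((0 + 47) + 87)*(-46) = (47 + 87)*(-46) = 134*(-46) = -6164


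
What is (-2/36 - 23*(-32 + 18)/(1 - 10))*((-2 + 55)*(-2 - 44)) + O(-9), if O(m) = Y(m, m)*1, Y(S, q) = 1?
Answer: 262088/3 ≈ 87363.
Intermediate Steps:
O(m) = 1 (O(m) = 1*1 = 1)
(-2/36 - 23*(-32 + 18)/(1 - 10))*((-2 + 55)*(-2 - 44)) + O(-9) = (-2/36 - 23*(-32 + 18)/(1 - 10))*((-2 + 55)*(-2 - 44)) + 1 = (-2*1/36 - 23/((-9/(-14))))*(53*(-46)) + 1 = (-1/18 - 23/((-9*(-1/14))))*(-2438) + 1 = (-1/18 - 23/9/14)*(-2438) + 1 = (-1/18 - 23*14/9)*(-2438) + 1 = (-1/18 - 322/9)*(-2438) + 1 = -215/6*(-2438) + 1 = 262085/3 + 1 = 262088/3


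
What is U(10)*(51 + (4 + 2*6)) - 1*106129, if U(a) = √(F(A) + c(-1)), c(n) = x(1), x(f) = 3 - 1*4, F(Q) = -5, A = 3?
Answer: -106129 + 67*I*√6 ≈ -1.0613e+5 + 164.12*I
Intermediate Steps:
x(f) = -1 (x(f) = 3 - 4 = -1)
c(n) = -1
U(a) = I*√6 (U(a) = √(-5 - 1) = √(-6) = I*√6)
U(10)*(51 + (4 + 2*6)) - 1*106129 = (I*√6)*(51 + (4 + 2*6)) - 1*106129 = (I*√6)*(51 + (4 + 12)) - 106129 = (I*√6)*(51 + 16) - 106129 = (I*√6)*67 - 106129 = 67*I*√6 - 106129 = -106129 + 67*I*√6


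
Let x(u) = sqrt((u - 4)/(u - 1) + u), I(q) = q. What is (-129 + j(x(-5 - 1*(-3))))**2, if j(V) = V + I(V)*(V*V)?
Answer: 16641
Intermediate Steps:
x(u) = sqrt(u + (-4 + u)/(-1 + u)) (x(u) = sqrt((-4 + u)/(-1 + u) + u) = sqrt(u + (-4 + u)/(-1 + u)))
j(V) = V + V**3 (j(V) = V + V*(V*V) = V + V*V**2 = V + V**3)
(-129 + j(x(-5 - 1*(-3))))**2 = (-129 + (sqrt((-4 + (-5 - 1*(-3))**2)/(-1 + (-5 - 1*(-3)))) + (sqrt((-4 + (-5 - 1*(-3))**2)/(-1 + (-5 - 1*(-3)))))**3))**2 = (-129 + (sqrt((-4 + (-5 + 3)**2)/(-1 + (-5 + 3))) + (sqrt((-4 + (-5 + 3)**2)/(-1 + (-5 + 3))))**3))**2 = (-129 + (sqrt((-4 + (-2)**2)/(-1 - 2)) + (sqrt((-4 + (-2)**2)/(-1 - 2)))**3))**2 = (-129 + (sqrt((-4 + 4)/(-3)) + (sqrt((-4 + 4)/(-3)))**3))**2 = (-129 + (sqrt(-1/3*0) + (sqrt(-1/3*0))**3))**2 = (-129 + (sqrt(0) + (sqrt(0))**3))**2 = (-129 + (0 + 0**3))**2 = (-129 + (0 + 0))**2 = (-129 + 0)**2 = (-129)**2 = 16641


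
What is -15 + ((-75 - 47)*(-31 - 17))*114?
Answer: 667569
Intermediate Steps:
-15 + ((-75 - 47)*(-31 - 17))*114 = -15 - 122*(-48)*114 = -15 + 5856*114 = -15 + 667584 = 667569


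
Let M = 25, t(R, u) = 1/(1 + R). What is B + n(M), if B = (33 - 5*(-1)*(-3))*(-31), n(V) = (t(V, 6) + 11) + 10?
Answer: -13961/26 ≈ -536.96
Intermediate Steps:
n(V) = 21 + 1/(1 + V) (n(V) = (1/(1 + V) + 11) + 10 = (11 + 1/(1 + V)) + 10 = 21 + 1/(1 + V))
B = -558 (B = (33 + 5*(-3))*(-31) = (33 - 15)*(-31) = 18*(-31) = -558)
B + n(M) = -558 + (22 + 21*25)/(1 + 25) = -558 + (22 + 525)/26 = -558 + (1/26)*547 = -558 + 547/26 = -13961/26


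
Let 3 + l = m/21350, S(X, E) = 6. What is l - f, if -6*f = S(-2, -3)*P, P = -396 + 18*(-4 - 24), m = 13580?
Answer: -275221/305 ≈ -902.36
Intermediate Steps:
P = -900 (P = -396 + 18*(-28) = -396 - 504 = -900)
l = -721/305 (l = -3 + 13580/21350 = -3 + 13580*(1/21350) = -3 + 194/305 = -721/305 ≈ -2.3639)
f = 900 (f = -(-900) = -⅙*(-5400) = 900)
l - f = -721/305 - 1*900 = -721/305 - 900 = -275221/305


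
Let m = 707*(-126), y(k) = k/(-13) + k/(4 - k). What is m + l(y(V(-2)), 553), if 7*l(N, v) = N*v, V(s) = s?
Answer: -3474751/39 ≈ -89096.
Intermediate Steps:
y(k) = -k/13 + k/(4 - k) (y(k) = k*(-1/13) + k/(4 - k) = -k/13 + k/(4 - k))
l(N, v) = N*v/7 (l(N, v) = (N*v)/7 = N*v/7)
m = -89082
m + l(y(V(-2)), 553) = -89082 + (⅐)*(-1*(-2)*(9 - 2)/(-52 + 13*(-2)))*553 = -89082 + (⅐)*(-1*(-2)*7/(-52 - 26))*553 = -89082 + (⅐)*(-1*(-2)*7/(-78))*553 = -89082 + (⅐)*(-1*(-2)*(-1/78)*7)*553 = -89082 + (⅐)*(-7/39)*553 = -89082 - 553/39 = -3474751/39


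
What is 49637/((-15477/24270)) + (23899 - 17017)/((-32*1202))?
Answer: -1103269102097/14173984 ≈ -77838.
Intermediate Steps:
49637/((-15477/24270)) + (23899 - 17017)/((-32*1202)) = 49637/((-15477*1/24270)) + 6882/(-38464) = 49637/(-5159/8090) + 6882*(-1/38464) = 49637*(-8090/5159) - 3441/19232 = -57366190/737 - 3441/19232 = -1103269102097/14173984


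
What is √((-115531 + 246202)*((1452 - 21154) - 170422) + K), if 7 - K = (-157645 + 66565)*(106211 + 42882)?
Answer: I*√11264302757 ≈ 1.0613e+5*I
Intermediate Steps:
K = 13579390447 (K = 7 - (-157645 + 66565)*(106211 + 42882) = 7 - (-91080)*149093 = 7 - 1*(-13579390440) = 7 + 13579390440 = 13579390447)
√((-115531 + 246202)*((1452 - 21154) - 170422) + K) = √((-115531 + 246202)*((1452 - 21154) - 170422) + 13579390447) = √(130671*(-19702 - 170422) + 13579390447) = √(130671*(-190124) + 13579390447) = √(-24843693204 + 13579390447) = √(-11264302757) = I*√11264302757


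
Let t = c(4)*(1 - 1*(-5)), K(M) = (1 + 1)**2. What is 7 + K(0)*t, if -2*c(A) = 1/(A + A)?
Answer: 11/2 ≈ 5.5000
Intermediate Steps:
c(A) = -1/(4*A) (c(A) = -1/(2*(A + A)) = -1/(2*A)/2 = -1/(4*A))
K(M) = 4 (K(M) = 2**2 = 4)
t = -3/8 (t = (-1/4/4)*(1 - 1*(-5)) = (-1/4*1/4)*(1 + 5) = -1/16*6 = -3/8 ≈ -0.37500)
7 + K(0)*t = 7 + 4*(-3/8) = 7 - 3/2 = 11/2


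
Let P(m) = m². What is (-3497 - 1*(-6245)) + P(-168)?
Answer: 30972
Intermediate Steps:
(-3497 - 1*(-6245)) + P(-168) = (-3497 - 1*(-6245)) + (-168)² = (-3497 + 6245) + 28224 = 2748 + 28224 = 30972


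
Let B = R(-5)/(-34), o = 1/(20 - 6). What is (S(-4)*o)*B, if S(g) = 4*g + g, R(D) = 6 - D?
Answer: 55/119 ≈ 0.46218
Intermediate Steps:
S(g) = 5*g
o = 1/14 ≈ 0.071429
B = -11/34 (B = (6 - 1*(-5))/(-34) = (6 + 5)*(-1/34) = 11*(-1/34) = -11/34 ≈ -0.32353)
(S(-4)*o)*B = ((5*(-4))*(1/14))*(-11/34) = -20*1/14*(-11/34) = -10/7*(-11/34) = 55/119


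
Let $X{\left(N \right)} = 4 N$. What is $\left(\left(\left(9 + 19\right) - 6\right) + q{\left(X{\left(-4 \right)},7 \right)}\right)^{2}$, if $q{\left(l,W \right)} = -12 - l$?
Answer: $676$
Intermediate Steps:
$\left(\left(\left(9 + 19\right) - 6\right) + q{\left(X{\left(-4 \right)},7 \right)}\right)^{2} = \left(\left(\left(9 + 19\right) - 6\right) - \left(12 + 4 \left(-4\right)\right)\right)^{2} = \left(\left(28 - 6\right) - -4\right)^{2} = \left(22 + \left(-12 + 16\right)\right)^{2} = \left(22 + 4\right)^{2} = 26^{2} = 676$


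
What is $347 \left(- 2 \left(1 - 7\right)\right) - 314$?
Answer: $3850$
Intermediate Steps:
$347 \left(- 2 \left(1 - 7\right)\right) - 314 = 347 \left(\left(-2\right) \left(-6\right)\right) - 314 = 347 \cdot 12 - 314 = 4164 - 314 = 3850$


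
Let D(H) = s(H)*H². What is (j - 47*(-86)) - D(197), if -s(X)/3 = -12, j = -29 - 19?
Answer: -1393130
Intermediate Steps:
j = -48
s(X) = 36 (s(X) = -3*(-12) = 36)
D(H) = 36*H²
(j - 47*(-86)) - D(197) = (-48 - 47*(-86)) - 36*197² = (-48 + 4042) - 36*38809 = 3994 - 1*1397124 = 3994 - 1397124 = -1393130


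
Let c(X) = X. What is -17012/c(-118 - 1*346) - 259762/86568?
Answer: 10563791/313809 ≈ 33.663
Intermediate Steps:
-17012/c(-118 - 1*346) - 259762/86568 = -17012/(-118 - 1*346) - 259762/86568 = -17012/(-118 - 346) - 259762*1/86568 = -17012/(-464) - 129881/43284 = -17012*(-1/464) - 129881/43284 = 4253/116 - 129881/43284 = 10563791/313809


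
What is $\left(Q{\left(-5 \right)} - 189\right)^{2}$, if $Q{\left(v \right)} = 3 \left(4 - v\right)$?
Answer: $26244$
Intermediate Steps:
$Q{\left(v \right)} = 12 - 3 v$
$\left(Q{\left(-5 \right)} - 189\right)^{2} = \left(\left(12 - -15\right) - 189\right)^{2} = \left(\left(12 + 15\right) - 189\right)^{2} = \left(27 - 189\right)^{2} = \left(-162\right)^{2} = 26244$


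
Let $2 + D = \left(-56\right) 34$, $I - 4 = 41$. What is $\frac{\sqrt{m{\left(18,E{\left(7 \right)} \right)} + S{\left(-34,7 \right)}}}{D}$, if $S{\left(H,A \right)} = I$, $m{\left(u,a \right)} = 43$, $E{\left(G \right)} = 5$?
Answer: $- \frac{\sqrt{22}}{953} \approx -0.0049217$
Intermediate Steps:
$I = 45$ ($I = 4 + 41 = 45$)
$D = -1906$ ($D = -2 - 1904 = -1906$)
$S{\left(H,A \right)} = 45$
$\frac{\sqrt{m{\left(18,E{\left(7 \right)} \right)} + S{\left(-34,7 \right)}}}{D} = \frac{\sqrt{43 + 45}}{-1906} = \sqrt{88} \left(- \frac{1}{1906}\right) = 2 \sqrt{22} \left(- \frac{1}{1906}\right) = - \frac{\sqrt{22}}{953}$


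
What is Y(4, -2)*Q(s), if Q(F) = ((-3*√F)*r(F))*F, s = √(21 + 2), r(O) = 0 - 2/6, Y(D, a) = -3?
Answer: -3*23^(¾) ≈ -31.508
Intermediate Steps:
r(O) = -⅓ (r(O) = 0 - 2/6 = 0 - 1*⅓ = 0 - ⅓ = -⅓)
s = √23 ≈ 4.7958
Q(F) = F^(3/2) (Q(F) = (-3*√F*(-⅓))*F = √F*F = F^(3/2))
Y(4, -2)*Q(s) = -3*23^(¾)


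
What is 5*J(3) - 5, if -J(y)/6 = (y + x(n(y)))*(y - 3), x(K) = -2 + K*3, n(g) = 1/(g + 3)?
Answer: -5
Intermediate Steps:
n(g) = 1/(3 + g)
x(K) = -2 + 3*K
J(y) = -6*(-3 + y)*(-2 + y + 3/(3 + y)) (J(y) = -6*(y + (-2 + 3/(3 + y)))*(y - 3) = -6*(-2 + y + 3/(3 + y))*(-3 + y) = -6*(-3 + y)*(-2 + y + 3/(3 + y)))
5*J(3) - 5 = 5*(6*(-9 - 1*3**3 + 2*3**2 + 6*3)/(3 + 3)) - 5 = 5*(6*(-9 - 1*27 + 2*9 + 18)/6) - 5 = 5*(6*(1/6)*(-9 - 27 + 18 + 18)) - 5 = 5*(6*(1/6)*0) - 5 = 5*0 - 5 = 0 - 5 = -5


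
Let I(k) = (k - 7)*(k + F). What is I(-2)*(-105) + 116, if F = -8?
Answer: -9334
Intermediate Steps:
I(k) = (-8 + k)*(-7 + k) (I(k) = (k - 7)*(k - 8) = (-7 + k)*(-8 + k) = (-8 + k)*(-7 + k))
I(-2)*(-105) + 116 = (56 + (-2)**2 - 15*(-2))*(-105) + 116 = (56 + 4 + 30)*(-105) + 116 = 90*(-105) + 116 = -9450 + 116 = -9334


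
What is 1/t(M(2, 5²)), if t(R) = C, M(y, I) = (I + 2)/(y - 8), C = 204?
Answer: 1/204 ≈ 0.0049020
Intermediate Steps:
M(y, I) = (2 + I)/(-8 + y)
t(R) = 204
1/t(M(2, 5²)) = 1/204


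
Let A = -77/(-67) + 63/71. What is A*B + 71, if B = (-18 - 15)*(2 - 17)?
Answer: 5133307/4757 ≈ 1079.1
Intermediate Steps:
B = 495 (B = -33*(-15) = 495)
A = 9688/4757 (A = -77*(-1/67) + 63*(1/71) = 77/67 + 63/71 = 9688/4757 ≈ 2.0366)
A*B + 71 = (9688/4757)*495 + 71 = 4795560/4757 + 71 = 5133307/4757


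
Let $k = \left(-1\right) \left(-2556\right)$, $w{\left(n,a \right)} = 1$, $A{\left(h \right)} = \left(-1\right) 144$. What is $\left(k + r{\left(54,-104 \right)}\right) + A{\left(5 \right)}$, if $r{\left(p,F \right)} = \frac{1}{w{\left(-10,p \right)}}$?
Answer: $2413$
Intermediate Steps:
$A{\left(h \right)} = -144$
$k = 2556$
$r{\left(p,F \right)} = 1$ ($r{\left(p,F \right)} = 1^{-1} = 1$)
$\left(k + r{\left(54,-104 \right)}\right) + A{\left(5 \right)} = \left(2556 + 1\right) - 144 = 2557 - 144 = 2413$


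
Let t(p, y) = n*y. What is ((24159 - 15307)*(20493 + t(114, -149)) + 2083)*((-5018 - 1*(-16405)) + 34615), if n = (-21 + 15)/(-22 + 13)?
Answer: 8304594788974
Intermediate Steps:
n = 2/3 (n = -6/(-9) = -6*(-1/9) = 2/3 ≈ 0.66667)
t(p, y) = 2*y/3
((24159 - 15307)*(20493 + t(114, -149)) + 2083)*((-5018 - 1*(-16405)) + 34615) = ((24159 - 15307)*(20493 + (2/3)*(-149)) + 2083)*((-5018 - 1*(-16405)) + 34615) = (8852*(20493 - 298/3) + 2083)*((-5018 + 16405) + 34615) = (8852*(61181/3) + 2083)*(11387 + 34615) = (541574212/3 + 2083)*46002 = (541580461/3)*46002 = 8304594788974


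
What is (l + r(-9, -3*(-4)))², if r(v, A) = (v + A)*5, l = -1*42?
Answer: 729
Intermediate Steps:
l = -42
r(v, A) = 5*A + 5*v (r(v, A) = (A + v)*5 = 5*A + 5*v)
(l + r(-9, -3*(-4)))² = (-42 + (5*(-3*(-4)) + 5*(-9)))² = (-42 + (5*12 - 45))² = (-42 + (60 - 45))² = (-42 + 15)² = (-27)² = 729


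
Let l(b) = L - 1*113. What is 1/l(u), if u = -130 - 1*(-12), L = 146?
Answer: 1/33 ≈ 0.030303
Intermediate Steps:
u = -118 (u = -130 + 12 = -118)
l(b) = 33 (l(b) = 146 - 1*113 = 146 - 113 = 33)
1/l(u) = 1/33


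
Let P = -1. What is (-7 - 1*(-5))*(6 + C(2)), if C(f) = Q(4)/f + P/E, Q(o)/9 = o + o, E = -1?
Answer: -86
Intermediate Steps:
Q(o) = 18*o (Q(o) = 9*(o + o) = 9*(2*o) = 18*o)
C(f) = 1 + 72/f (C(f) = (18*4)/f - 1/(-1) = 72/f - 1*(-1) = 72/f + 1 = 1 + 72/f)
(-7 - 1*(-5))*(6 + C(2)) = (-7 - 1*(-5))*(6 + (72 + 2)/2) = (-7 + 5)*(6 + (1/2)*74) = -2*(6 + 37) = -2*43 = -86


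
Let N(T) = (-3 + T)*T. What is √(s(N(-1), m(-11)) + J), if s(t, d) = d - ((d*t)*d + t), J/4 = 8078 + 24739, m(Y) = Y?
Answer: √130769 ≈ 361.62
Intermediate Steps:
N(T) = T*(-3 + T)
J = 131268 (J = 4*(8078 + 24739) = 4*32817 = 131268)
s(t, d) = d - t - t*d² (s(t, d) = d - (t*d² + t) = d - (t + t*d²) = d + (-t - t*d²) = d - t - t*d²)
√(s(N(-1), m(-11)) + J) = √((-11 - (-1)*(-3 - 1) - 1*(-(-3 - 1))*(-11)²) + 131268) = √((-11 - (-1)*(-4) - 1*(-1*(-4))*121) + 131268) = √((-11 - 1*4 - 1*4*121) + 131268) = √((-11 - 4 - 484) + 131268) = √(-499 + 131268) = √130769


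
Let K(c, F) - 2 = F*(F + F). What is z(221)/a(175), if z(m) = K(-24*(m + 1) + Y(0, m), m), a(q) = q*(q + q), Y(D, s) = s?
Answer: 48842/30625 ≈ 1.5948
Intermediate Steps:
a(q) = 2*q**2 (a(q) = q*(2*q) = 2*q**2)
K(c, F) = 2 + 2*F**2 (K(c, F) = 2 + F*(F + F) = 2 + F*(2*F) = 2 + 2*F**2)
z(m) = 2 + 2*m**2
z(221)/a(175) = (2 + 2*221**2)/((2*175**2)) = (2 + 2*48841)/((2*30625)) = (2 + 97682)/61250 = 97684*(1/61250) = 48842/30625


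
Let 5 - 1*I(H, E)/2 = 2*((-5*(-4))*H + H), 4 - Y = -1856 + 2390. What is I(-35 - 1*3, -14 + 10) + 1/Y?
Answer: 1697059/530 ≈ 3202.0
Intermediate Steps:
Y = -530 (Y = 4 - (-1856 + 2390) = 4 - 1*534 = 4 - 534 = -530)
I(H, E) = 10 - 84*H (I(H, E) = 10 - 4*((-5*(-4))*H + H) = 10 - 4*(20*H + H) = 10 - 4*21*H = 10 - 84*H)
I(-35 - 1*3, -14 + 10) + 1/Y = (10 - 84*(-35 - 1*3)) + 1/(-530) = (10 - 84*(-35 - 3)) - 1/530 = (10 - 84*(-38)) - 1/530 = (10 + 3192) - 1/530 = 3202 - 1/530 = 1697059/530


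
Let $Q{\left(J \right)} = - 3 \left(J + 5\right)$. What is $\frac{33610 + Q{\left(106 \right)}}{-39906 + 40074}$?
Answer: $\frac{33277}{168} \approx 198.08$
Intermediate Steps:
$Q{\left(J \right)} = -15 - 3 J$ ($Q{\left(J \right)} = - 3 \left(5 + J\right) = -15 - 3 J$)
$\frac{33610 + Q{\left(106 \right)}}{-39906 + 40074} = \frac{33610 - 333}{-39906 + 40074} = \frac{33610 - 333}{168} = \left(33610 - 333\right) \frac{1}{168} = 33277 \cdot \frac{1}{168} = \frac{33277}{168}$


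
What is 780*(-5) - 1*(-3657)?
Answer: -243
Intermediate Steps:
780*(-5) - 1*(-3657) = -3900 + 3657 = -243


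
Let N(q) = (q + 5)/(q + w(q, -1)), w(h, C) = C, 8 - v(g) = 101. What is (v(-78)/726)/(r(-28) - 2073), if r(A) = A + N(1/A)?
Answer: 899/14778456 ≈ 6.0832e-5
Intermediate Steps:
v(g) = -93 (v(g) = 8 - 1*101 = 8 - 101 = -93)
N(q) = (5 + q)/(-1 + q) (N(q) = (q + 5)/(q - 1) = (5 + q)/(-1 + q))
r(A) = A + (5 + 1/A)/(-1 + 1/A)
(v(-78)/726)/(r(-28) - 2073) = (-93/726)/((-1 + (-28)² - 6*(-28))/(-1 - 28) - 2073) = (-93*1/726)/((-1 + 784 + 168)/(-29) - 2073) = -31/(242*(-1/29*951 - 2073)) = -31/(242*(-951/29 - 2073)) = -31/(242*(-61068/29)) = -31/242*(-29/61068) = 899/14778456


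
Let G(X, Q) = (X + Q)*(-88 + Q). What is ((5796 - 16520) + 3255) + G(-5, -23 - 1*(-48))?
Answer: -8729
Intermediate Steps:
G(X, Q) = (-88 + Q)*(Q + X) (G(X, Q) = (Q + X)*(-88 + Q) = (-88 + Q)*(Q + X))
((5796 - 16520) + 3255) + G(-5, -23 - 1*(-48)) = ((5796 - 16520) + 3255) + ((-23 - 1*(-48))**2 - 88*(-23 - 1*(-48)) - 88*(-5) + (-23 - 1*(-48))*(-5)) = (-10724 + 3255) + ((-23 + 48)**2 - 88*(-23 + 48) + 440 + (-23 + 48)*(-5)) = -7469 + (25**2 - 88*25 + 440 + 25*(-5)) = -7469 + (625 - 2200 + 440 - 125) = -7469 - 1260 = -8729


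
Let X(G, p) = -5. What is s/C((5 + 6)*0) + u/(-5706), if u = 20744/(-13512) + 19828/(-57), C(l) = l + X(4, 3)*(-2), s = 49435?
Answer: 150870276172/30518541 ≈ 4943.6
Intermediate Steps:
C(l) = 10 + l (C(l) = l - 5*(-2) = l + 10 = 10 + l)
u = -3737477/10697 (u = 20744*(-1/13512) + 19828*(-1/57) = -2593/1689 - 19828/57 = -3737477/10697 ≈ -349.40)
s/C((5 + 6)*0) + u/(-5706) = 49435/(10 + (5 + 6)*0) - 3737477/10697/(-5706) = 49435/(10 + 11*0) - 3737477/10697*(-1/5706) = 49435/(10 + 0) + 3737477/61037082 = 49435/10 + 3737477/61037082 = 49435*(⅒) + 3737477/61037082 = 9887/2 + 3737477/61037082 = 150870276172/30518541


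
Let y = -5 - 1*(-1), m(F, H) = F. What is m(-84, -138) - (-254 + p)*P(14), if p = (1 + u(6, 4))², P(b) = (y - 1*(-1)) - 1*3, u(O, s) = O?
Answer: -1314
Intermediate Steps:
y = -4 (y = -5 + 1 = -4)
P(b) = -6 (P(b) = (-4 - 1*(-1)) - 1*3 = (-4 + 1) - 3 = -3 - 3 = -6)
p = 49 (p = (1 + 6)² = 7² = 49)
m(-84, -138) - (-254 + p)*P(14) = -84 - (-254 + 49)*(-6) = -84 - (-205)*(-6) = -84 - 1*1230 = -84 - 1230 = -1314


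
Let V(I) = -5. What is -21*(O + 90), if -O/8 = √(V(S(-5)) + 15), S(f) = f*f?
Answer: -1890 + 168*√10 ≈ -1358.7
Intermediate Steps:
S(f) = f²
O = -8*√10 (O = -8*√(-5 + 15) = -8*√10 ≈ -25.298)
-21*(O + 90) = -21*(-8*√10 + 90) = -21*(90 - 8*√10) = -1890 + 168*√10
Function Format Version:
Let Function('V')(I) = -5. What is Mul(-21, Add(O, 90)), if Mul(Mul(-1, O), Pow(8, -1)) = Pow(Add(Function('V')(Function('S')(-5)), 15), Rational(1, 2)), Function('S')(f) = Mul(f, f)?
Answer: Add(-1890, Mul(168, Pow(10, Rational(1, 2)))) ≈ -1358.7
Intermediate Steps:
Function('S')(f) = Pow(f, 2)
O = Mul(-8, Pow(10, Rational(1, 2))) (O = Mul(-8, Pow(Add(-5, 15), Rational(1, 2))) = Mul(-8, Pow(10, Rational(1, 2))) ≈ -25.298)
Mul(-21, Add(O, 90)) = Mul(-21, Add(Mul(-8, Pow(10, Rational(1, 2))), 90)) = Mul(-21, Add(90, Mul(-8, Pow(10, Rational(1, 2))))) = Add(-1890, Mul(168, Pow(10, Rational(1, 2))))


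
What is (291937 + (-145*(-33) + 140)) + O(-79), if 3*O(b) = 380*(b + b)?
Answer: 830546/3 ≈ 2.7685e+5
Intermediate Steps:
O(b) = 760*b/3 (O(b) = (380*(b + b))/3 = (380*(2*b))/3 = (760*b)/3 = 760*b/3)
(291937 + (-145*(-33) + 140)) + O(-79) = (291937 + (-145*(-33) + 140)) + (760/3)*(-79) = (291937 + (4785 + 140)) - 60040/3 = (291937 + 4925) - 60040/3 = 296862 - 60040/3 = 830546/3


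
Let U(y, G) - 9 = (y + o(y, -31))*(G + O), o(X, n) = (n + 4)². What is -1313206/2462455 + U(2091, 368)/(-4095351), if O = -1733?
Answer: 455629596011/1120513060745 ≈ 0.40663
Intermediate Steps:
o(X, n) = (4 + n)²
U(y, G) = 9 + (-1733 + G)*(729 + y) (U(y, G) = 9 + (y + (4 - 31)²)*(G - 1733) = 9 + (y + (-27)²)*(-1733 + G) = 9 + (y + 729)*(-1733 + G) = 9 + (729 + y)*(-1733 + G) = 9 + (-1733 + G)*(729 + y))
-1313206/2462455 + U(2091, 368)/(-4095351) = -1313206/2462455 + (-1263348 - 1733*2091 + 729*368 + 368*2091)/(-4095351) = -1313206*1/2462455 + (-1263348 - 3623703 + 268272 + 769488)*(-1/4095351) = -1313206/2462455 - 3849291*(-1/4095351) = -1313206/2462455 + 427699/455039 = 455629596011/1120513060745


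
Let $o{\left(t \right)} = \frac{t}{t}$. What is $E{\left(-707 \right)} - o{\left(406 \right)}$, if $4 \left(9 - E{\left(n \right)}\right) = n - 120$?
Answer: $\frac{859}{4} \approx 214.75$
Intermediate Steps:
$o{\left(t \right)} = 1$
$E{\left(n \right)} = 39 - \frac{n}{4}$ ($E{\left(n \right)} = 9 - \frac{n - 120}{4} = 9 - \frac{-120 + n}{4} = 9 - \left(-30 + \frac{n}{4}\right) = 39 - \frac{n}{4}$)
$E{\left(-707 \right)} - o{\left(406 \right)} = \left(39 - - \frac{707}{4}\right) - 1 = \left(39 + \frac{707}{4}\right) - 1 = \frac{863}{4} - 1 = \frac{859}{4}$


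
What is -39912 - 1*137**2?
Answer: -58681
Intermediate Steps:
-39912 - 1*137**2 = -39912 - 1*18769 = -39912 - 18769 = -58681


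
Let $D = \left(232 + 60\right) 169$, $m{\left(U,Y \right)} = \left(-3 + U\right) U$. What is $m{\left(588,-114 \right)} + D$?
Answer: $393328$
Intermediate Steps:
$m{\left(U,Y \right)} = U \left(-3 + U\right)$
$D = 49348$ ($D = 292 \cdot 169 = 49348$)
$m{\left(588,-114 \right)} + D = 588 \left(-3 + 588\right) + 49348 = 588 \cdot 585 + 49348 = 343980 + 49348 = 393328$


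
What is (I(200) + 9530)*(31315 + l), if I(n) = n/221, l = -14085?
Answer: 36292065900/221 ≈ 1.6422e+8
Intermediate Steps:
I(n) = n/221 (I(n) = n*(1/221) = n/221)
(I(200) + 9530)*(31315 + l) = ((1/221)*200 + 9530)*(31315 - 14085) = (200/221 + 9530)*17230 = (2106330/221)*17230 = 36292065900/221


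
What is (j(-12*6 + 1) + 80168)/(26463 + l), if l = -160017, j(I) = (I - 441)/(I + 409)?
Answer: -6774068/11285313 ≈ -0.60026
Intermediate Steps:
j(I) = (-441 + I)/(409 + I)
(j(-12*6 + 1) + 80168)/(26463 + l) = ((-441 + (-12*6 + 1))/(409 + (-12*6 + 1)) + 80168)/(26463 - 160017) = ((-441 + (-72 + 1))/(409 + (-72 + 1)) + 80168)/(-133554) = ((-441 - 71)/(409 - 71) + 80168)*(-1/133554) = (-512/338 + 80168)*(-1/133554) = ((1/338)*(-512) + 80168)*(-1/133554) = (-256/169 + 80168)*(-1/133554) = (13548136/169)*(-1/133554) = -6774068/11285313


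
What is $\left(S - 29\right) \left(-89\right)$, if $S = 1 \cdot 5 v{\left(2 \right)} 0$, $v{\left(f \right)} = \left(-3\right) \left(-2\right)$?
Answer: $2581$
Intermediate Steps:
$v{\left(f \right)} = 6$
$S = 0$ ($S = 1 \cdot 5 \cdot 6 \cdot 0 = 5 \cdot 0 = 0$)
$\left(S - 29\right) \left(-89\right) = \left(0 - 29\right) \left(-89\right) = \left(-29\right) \left(-89\right) = 2581$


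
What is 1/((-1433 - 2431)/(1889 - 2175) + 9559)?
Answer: 143/1368869 ≈ 0.00010447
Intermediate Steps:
1/((-1433 - 2431)/(1889 - 2175) + 9559) = 1/(-3864/(-286) + 9559) = 1/(-3864*(-1/286) + 9559) = 1/(1932/143 + 9559) = 1/(1368869/143) = 143/1368869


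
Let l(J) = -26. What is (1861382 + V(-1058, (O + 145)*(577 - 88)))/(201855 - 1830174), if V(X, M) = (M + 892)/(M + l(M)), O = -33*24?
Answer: -196319444243/171738262157 ≈ -1.1431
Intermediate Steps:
O = -792
V(X, M) = (892 + M)/(-26 + M) (V(X, M) = (M + 892)/(M - 26) = (892 + M)/(-26 + M))
(1861382 + V(-1058, (O + 145)*(577 - 88)))/(201855 - 1830174) = (1861382 + (892 + (-792 + 145)*(577 - 88))/(-26 + (-792 + 145)*(577 - 88)))/(201855 - 1830174) = (1861382 + (892 - 647*489)/(-26 - 647*489))/(-1628319) = (1861382 + (892 - 316383)/(-26 - 316383))*(-1/1628319) = (1861382 - 315491/(-316409))*(-1/1628319) = (1861382 - 1/316409*(-315491))*(-1/1628319) = (1861382 + 315491/316409)*(-1/1628319) = (588958332729/316409)*(-1/1628319) = -196319444243/171738262157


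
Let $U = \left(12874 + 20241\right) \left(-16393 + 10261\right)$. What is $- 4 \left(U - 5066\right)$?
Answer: $812264984$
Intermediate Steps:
$U = -203061180$ ($U = 33115 \left(-6132\right) = -203061180$)
$- 4 \left(U - 5066\right) = - 4 \left(-203061180 - 5066\right) = \left(-4\right) \left(-203066246\right) = 812264984$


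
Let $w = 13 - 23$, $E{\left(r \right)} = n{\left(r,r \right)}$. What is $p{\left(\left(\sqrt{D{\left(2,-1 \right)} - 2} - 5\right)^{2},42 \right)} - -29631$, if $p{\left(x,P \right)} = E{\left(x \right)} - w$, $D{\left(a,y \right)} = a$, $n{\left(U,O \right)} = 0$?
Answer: $29641$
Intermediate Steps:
$E{\left(r \right)} = 0$
$w = -10$
$p{\left(x,P \right)} = 10$ ($p{\left(x,P \right)} = 0 - -10 = 0 + 10 = 10$)
$p{\left(\left(\sqrt{D{\left(2,-1 \right)} - 2} - 5\right)^{2},42 \right)} - -29631 = 10 - -29631 = 10 + 29631 = 29641$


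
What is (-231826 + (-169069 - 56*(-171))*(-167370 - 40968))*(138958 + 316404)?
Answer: 15130869083572496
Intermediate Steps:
(-231826 + (-169069 - 56*(-171))*(-167370 - 40968))*(138958 + 316404) = (-231826 + (-169069 + 9576)*(-208338))*455362 = (-231826 - 159493*(-208338))*455362 = (-231826 + 33228452634)*455362 = 33228220808*455362 = 15130869083572496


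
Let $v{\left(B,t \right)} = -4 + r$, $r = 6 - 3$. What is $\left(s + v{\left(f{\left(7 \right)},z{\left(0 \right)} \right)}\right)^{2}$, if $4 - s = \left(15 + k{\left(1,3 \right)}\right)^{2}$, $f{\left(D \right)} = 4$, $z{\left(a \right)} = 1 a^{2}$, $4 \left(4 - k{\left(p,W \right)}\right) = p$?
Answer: $\frac{31102929}{256} \approx 1.215 \cdot 10^{5}$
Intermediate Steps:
$k{\left(p,W \right)} = 4 - \frac{p}{4}$
$z{\left(a \right)} = a^{2}$
$r = 3$
$v{\left(B,t \right)} = -1$ ($v{\left(B,t \right)} = -4 + 3 = -1$)
$s = - \frac{5561}{16}$ ($s = 4 - \left(15 + \left(4 - \frac{1}{4}\right)\right)^{2} = 4 - \left(15 + \frac{15}{4}\right)^{2} = 4 - \left(\frac{75}{4}\right)^{2} = 4 - \frac{5625}{16} = - \frac{5561}{16} \approx -347.56$)
$\left(s + v{\left(f{\left(7 \right)},z{\left(0 \right)} \right)}\right)^{2} = \left(- \frac{5561}{16} - 1\right)^{2} = \left(- \frac{5577}{16}\right)^{2} = \frac{31102929}{256}$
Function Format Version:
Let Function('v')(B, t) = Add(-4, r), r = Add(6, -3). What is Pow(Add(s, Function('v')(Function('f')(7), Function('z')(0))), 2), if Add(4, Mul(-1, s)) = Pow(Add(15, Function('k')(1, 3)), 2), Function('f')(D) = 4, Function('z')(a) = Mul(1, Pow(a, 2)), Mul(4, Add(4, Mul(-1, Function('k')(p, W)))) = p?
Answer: Rational(31102929, 256) ≈ 1.2150e+5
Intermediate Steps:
Function('k')(p, W) = Add(4, Mul(Rational(-1, 4), p))
Function('z')(a) = Pow(a, 2)
r = 3
Function('v')(B, t) = -1 (Function('v')(B, t) = Add(-4, 3) = -1)
s = Rational(-5561, 16) (s = Add(4, Mul(-1, Pow(Add(15, Add(4, Mul(Rational(-1, 4), 1))), 2))) = Add(4, Mul(-1, Pow(Add(15, Add(4, Rational(-1, 4))), 2))) = Add(4, Mul(-1, Pow(Add(15, Rational(15, 4)), 2))) = Add(4, Mul(-1, Pow(Rational(75, 4), 2))) = Add(4, Mul(-1, Rational(5625, 16))) = Add(4, Rational(-5625, 16)) = Rational(-5561, 16) ≈ -347.56)
Pow(Add(s, Function('v')(Function('f')(7), Function('z')(0))), 2) = Pow(Add(Rational(-5561, 16), -1), 2) = Pow(Rational(-5577, 16), 2) = Rational(31102929, 256)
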